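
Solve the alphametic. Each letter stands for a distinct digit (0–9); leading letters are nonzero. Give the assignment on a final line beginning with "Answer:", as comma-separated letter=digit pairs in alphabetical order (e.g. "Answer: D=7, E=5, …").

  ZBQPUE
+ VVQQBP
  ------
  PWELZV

Step 1. [col 1: E + P ≡ V (mod 10)] P=8 is one option consistent with column 1 (E + P ≡ V (mod 10), carry-in 0) — take it. So P=8.
Step 2. [col 1: E + P ≡ V (mod 10)] E=5 is one option consistent with column 1 (E + P ≡ V (mod 10), carry-in 0) — take it ⇒ E=5.
Step 3. [col 1: E + P ≡ V (mod 10)] in column 1 we have E+P≡V with carry-in 0; given E=5, P=8 and digits 5,8 already taken and all letters distinct, that pins V to 3 ⇒ V=3.
Step 4. [col 2: U + B ≡ Z (mod 10)] column 2 (U + B ≡ Z (mod 10), carry-in 1) doesn't pin U yet; pick U=6 and continue ⇒ U=6.
Step 5. [col 2: U + B ≡ Z (mod 10)] column 2 (U + B ≡ Z (mod 10), carry-in 1) doesn't pin B yet; pick B=7 and continue. So B=7.
Step 6. [col 2: U + B ≡ Z (mod 10)] column 2: given U=6, B=7, carry-in 1, and digits 3,5,6,7,8 already taken and all letters distinct, U+B≡Z (mod 10) forces Z=4, so Z=4.
Step 7. [col 3: P + Q ≡ L (mod 10)] no forcing yet in column 3 (carry-in 1); L=1 is free and consistent — try it, so L=1.
Step 8. [col 3: P + Q ≡ L (mod 10)] column 3: given P=8, L=1, carry-in 1, and digits 1,3,4,5,6,7,8 already taken and all letters distinct, P+Q≡L (mod 10) forces Q=2, so Q=2.
Step 9. [col 5: B + V ≡ W (mod 10)] column 5: given B=7, V=3, carry-in 0, and digits 1,2,3,4,5,6,7,8 already taken and all letters distinct, B+V≡W (mod 10) forces W=0, so W=0.

Answer: B=7, E=5, L=1, P=8, Q=2, U=6, V=3, W=0, Z=4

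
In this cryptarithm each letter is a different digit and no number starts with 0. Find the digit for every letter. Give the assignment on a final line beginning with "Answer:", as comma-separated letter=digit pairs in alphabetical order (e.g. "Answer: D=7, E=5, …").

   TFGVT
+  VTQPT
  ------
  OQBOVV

Step 1. [O] O is the leading digit of a 6-digit sum of two 5-digit numbers; the final carry is exactly 1 ⇒ O=1.
Step 2. [col 1: T + T ≡ V (mod 10)] column 1 (T + T ≡ V (mod 10), carry-in 0) doesn't pin V yet; pick V=4 and continue ⇒ V=4.
Step 3. [col 1: T + T ≡ V (mod 10)] T=7 is one option consistent with column 1 (T + T ≡ V (mod 10), carry-in 0) — take it. So T=7.
Step 4. [col 2: V + P ≡ V (mod 10)] column 2: given V=4, carry-in 1, and digits 1,4,7 already taken and all letters distinct, V+P≡V (mod 10) forces P=9, so P=9.
Step 5. [col 3: G + Q ≡ O (mod 10)] G=8 is one option consistent with column 3 (G + Q ≡ O (mod 10), carry-in 1) — take it. So G=8.
Step 6. [col 3: G + Q ≡ O (mod 10)] from column 3 (G=8, O=1, carry-in 1, digits 1,4,7,8,9 already taken and all letters distinct): Q must equal 2, so Q=2.
Step 7. [col 4: F + T ≡ B (mod 10)] column 4: given T=7, carry-in 1, and digits 1,2,4,7,8,9 already taken and all letters distinct, F+T≡B (mod 10) forces F=5, so F=5.
Step 8. [col 4: F + T ≡ B (mod 10)] column 4 reads F+T+carry(1)=B with F=5, T=7; with digits 1,2,4,5,7,8,9 already taken and all letters distinct, the only value for B is 3. So B=3.

Answer: B=3, F=5, G=8, O=1, P=9, Q=2, T=7, V=4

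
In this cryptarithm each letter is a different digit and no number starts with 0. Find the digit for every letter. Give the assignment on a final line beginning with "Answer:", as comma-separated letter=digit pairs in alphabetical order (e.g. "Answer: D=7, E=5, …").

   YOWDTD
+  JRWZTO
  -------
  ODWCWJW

Step 1. [col 1: D + O ≡ W (mod 10)] O=1 is one option consistent with column 1 (D + O ≡ W (mod 10), carry-in 0) — take it ⇒ O=1.
Step 2. [col 1: D + O ≡ W (mod 10)] column 1 (D + O ≡ W (mod 10), carry-in 0) doesn't pin D yet; pick D=5 and continue ⇒ D=5.
Step 3. [col 1: D + O ≡ W (mod 10)] from column 1 (D=5, O=1, carry-in 0, digits 1,5 already taken and all letters distinct): W must equal 6, so W=6.
Step 4. [col 2: T + T ≡ J (mod 10)] no forcing yet in column 2 (carry-in 0); T=9 is free and consistent — try it, so T=9.
Step 5. [col 2: T + T ≡ J (mod 10)] column 2 reads T+T+carry(0)=J with T=9; with digits 1,5,6,9 already taken and all letters distinct, the only value for J is 8, so J=8.
Step 6. [col 3: D + Z ≡ W (mod 10)] from column 3 (D=5, W=6, carry-in 1, digits 1,5,6,8,9 already taken and all letters distinct): Z must equal 0 ⇒ Z=0.
Step 7. [col 4: W + W ≡ C (mod 10)] from column 4 (W=6, carry-in 0, digits 0,1,5,6,8,9 already taken and all letters distinct): C must equal 2. So C=2.
Step 8. [col 5: O + R ≡ W (mod 10)] in column 5 we have O+R≡W with carry-in 1; given O=1, W=6 and digits 0,1,2,5,6,8,9 already taken and all letters distinct, that pins R to 4. So R=4.
Step 9. [col 6: Y + J ≡ D (mod 10)] column 6: given J=8, D=5, carry-in 0, and digits 0,1,2,4,5,6,8,9 already taken and all letters distinct, Y+J≡D (mod 10) forces Y=7 ⇒ Y=7.

Answer: C=2, D=5, J=8, O=1, R=4, T=9, W=6, Y=7, Z=0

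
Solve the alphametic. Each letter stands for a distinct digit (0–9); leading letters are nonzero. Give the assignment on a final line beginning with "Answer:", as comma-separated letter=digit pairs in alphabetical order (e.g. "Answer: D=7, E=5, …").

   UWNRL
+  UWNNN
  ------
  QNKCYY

Step 1. [col 1: L + N ≡ Y (mod 10)] several values work for L in column 1 (L + N ≡ Y (mod 10), carry-in 0); try L=9. So L=9.
Step 2. [col 1: L + N ≡ Y (mod 10)] several values work for N in column 1 (L + N ≡ Y (mod 10), carry-in 0); try N=3. So N=3.
Step 3. [col 1: L + N ≡ Y (mod 10)] from column 1 (L=9, N=3, carry-in 0, digits 3,9 already taken and all letters distinct): Y must equal 2. So Y=2.
Step 4. [col 2: R + N ≡ Y (mod 10)] in column 2 we have R+N≡Y with carry-in 1; given N=3, Y=2 and digits 2,3,9 already taken and all letters distinct, that pins R to 8, so R=8.
Step 5. [col 3: N + N ≡ C (mod 10)] from column 3 (N=3, carry-in 1, digits 2,3,8,9 already taken and all letters distinct): C must equal 7. So C=7.
Step 6. [Q] Q is the leading digit of a 6-digit sum of two 5-digit numbers; the final carry is exactly 1 ⇒ Q=1.
Step 7. [col 4: W + W ≡ K (mod 10)] column 4: given nothing yet, carry-in 0, and digits 1,2,3,7,8,9 already taken and all letters distinct, W+W≡K (mod 10) forces W=5, so W=5.
Step 8. [col 4: W + W ≡ K (mod 10)] in column 4 we have W+W≡K with carry-in 0; given W=5 and digits 1,2,3,5,7,8,9 already taken and all letters distinct, that pins K to 0 ⇒ K=0.
Step 9. [col 5: U + U ≡ N (mod 10)] column 5 reads U+U+carry(1)=N with N=3; with digits 0,1,2,3,5,7,8,9 already taken and all letters distinct, the only value for U is 6, so U=6.

Answer: C=7, K=0, L=9, N=3, Q=1, R=8, U=6, W=5, Y=2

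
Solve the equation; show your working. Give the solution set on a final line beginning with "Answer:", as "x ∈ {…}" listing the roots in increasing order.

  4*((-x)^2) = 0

Step 1. [4*((-x)^2) = 0] leading coefficient 4: divide by 4, so div: (-x)^2 = 0.
Step 2. [(-x)^2 = 0] LHS squared, RHS 0 ≥ 0: apply √ (±), so sqrt: -x = 0.
Step 3. [-x = 0] leading − — multiply by −1. So neg: x = 0.

Answer: x ∈ {0}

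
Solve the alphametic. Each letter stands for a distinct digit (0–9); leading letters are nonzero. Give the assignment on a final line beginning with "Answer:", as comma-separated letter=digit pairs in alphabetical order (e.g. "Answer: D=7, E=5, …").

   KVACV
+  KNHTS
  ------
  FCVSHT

Step 1. [F] the sum has 6 digits but both addends have 5; that extra leading digit F is the final carry, namely 1, so F=1.
Step 2. [col 1: V + S ≡ T (mod 10)] no forcing yet in column 1 (carry-in 0); T=3 is free and consistent — try it. So T=3.
Step 3. [col 1: V + S ≡ T (mod 10)] S=7 is one option consistent with column 1 (V + S ≡ T (mod 10), carry-in 0) — take it. So S=7.
Step 4. [col 1: V + S ≡ T (mod 10)] in column 1 we have V+S≡T with carry-in 0; given S=7, T=3 and digits 1,3,7 already taken and all letters distinct, that pins V to 6, so V=6.
Step 5. [col 2: C + T ≡ H (mod 10)] no forcing yet in column 2 (carry-in 1); C=8 is free and consistent — try it. So C=8.
Step 6. [col 2: C + T ≡ H (mod 10)] column 2: given C=8, T=3, carry-in 1, and digits 1,3,6,7,8 already taken and all letters distinct, C+T≡H (mod 10) forces H=2, so H=2.
Step 7. [col 3: A + H ≡ S (mod 10)] from column 3 (H=2, S=7, carry-in 1, digits 1,2,3,6,7,8 already taken and all letters distinct): A must equal 4, so A=4.
Step 8. [col 4: V + N ≡ V (mod 10)] column 4: given V=6, carry-in 0, and digits 1,2,3,4,6,7,8 already taken and all letters distinct, V+N≡V (mod 10) forces N=0, so N=0.
Step 9. [col 5: K + K ≡ C (mod 10)] column 5 reads K+K+carry(0)=C with C=8; with digits 0,1,2,3,4,6,7,8 already taken and all letters distinct, the only value for K is 9 ⇒ K=9.

Answer: A=4, C=8, F=1, H=2, K=9, N=0, S=7, T=3, V=6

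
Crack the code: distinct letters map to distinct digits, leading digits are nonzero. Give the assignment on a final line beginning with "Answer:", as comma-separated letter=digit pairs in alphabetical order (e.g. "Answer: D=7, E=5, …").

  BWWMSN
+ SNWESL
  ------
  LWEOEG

Step 1. [col 1: N + L ≡ G (mod 10)] column 1 (N + L ≡ G (mod 10), carry-in 0) doesn't pin G yet; pick G=5 and continue ⇒ G=5.
Step 2. [col 1: N + L ≡ G (mod 10)] column 1 (N + L ≡ G (mod 10), carry-in 0) doesn't pin N yet; pick N=9 and continue ⇒ N=9.
Step 3. [col 1: N + L ≡ G (mod 10)] from column 1 (N=9, G=5, carry-in 0, digits 5,9 already taken and all letters distinct): L must equal 6, so L=6.
Step 4. [col 2: S + S ≡ E (mod 10)] no forcing yet in column 2 (carry-in 1); S=3 is free and consistent — try it ⇒ S=3.
Step 5. [col 2: S + S ≡ E (mod 10)] column 2 reads S+S+carry(1)=E with S=3; with digits 3,5,6,9 already taken and all letters distinct, the only value for E is 7. So E=7.
Step 6. [col 3: M + E ≡ O (mod 10)] column 3 (M + E ≡ O (mod 10), carry-in 0) doesn't pin M yet; pick M=4 and continue. So M=4.
Step 7. [col 3: M + E ≡ O (mod 10)] column 3: given M=4, E=7, carry-in 0, and digits 3,4,5,6,7,9 already taken and all letters distinct, M+E≡O (mod 10) forces O=1 ⇒ O=1.
Step 8. [col 4: W + W ≡ E (mod 10)] column 4: given E=7, carry-in 1, and digits 1,3,4,5,6,7,9 already taken and all letters distinct, W+W≡E (mod 10) forces W=8. So W=8.
Step 9. [col 6: B + S ≡ L (mod 10)] in column 6 we have B+S≡L with carry-in 1; given S=3, L=6 and digits 1,3,4,5,6,7,8,9 already taken and all letters distinct, that pins B to 2. So B=2.

Answer: B=2, E=7, G=5, L=6, M=4, N=9, O=1, S=3, W=8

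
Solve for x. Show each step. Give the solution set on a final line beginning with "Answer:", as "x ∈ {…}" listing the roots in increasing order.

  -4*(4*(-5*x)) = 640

Step 1. [-4*(4*(-5*x)) = 640] divide by the outer -4. So div: 4*(-5*x) = -160.
Step 2. [4*(-5*x) = -160] LHS = 4·(…); ÷4 both sides, so div: -5*x = -40.
Step 3. [-5*x = -40] divide by the outer -5, so div: x = 8.

Answer: x ∈ {8}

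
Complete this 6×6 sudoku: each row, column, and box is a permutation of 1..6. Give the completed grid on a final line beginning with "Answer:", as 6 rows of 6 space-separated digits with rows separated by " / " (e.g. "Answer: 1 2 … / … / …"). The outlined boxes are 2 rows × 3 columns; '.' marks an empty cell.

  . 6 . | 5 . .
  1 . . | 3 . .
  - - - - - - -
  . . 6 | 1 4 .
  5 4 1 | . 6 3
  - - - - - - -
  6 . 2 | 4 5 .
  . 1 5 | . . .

Step 1. [r2c5∈{2}] nothing but 2 survives at r2c5. So r2c5=2.
Step 2. [r2c3∈{4}] r2c3 is down to just 4, so r2c3=4.
Step 3. [r3c2∈{2,3}] 2 has one home in col 2: r3c2 ⇒ r3c2=2.
Step 4. [r6c6∈{2,6}] 2 has one home in col 6: r6c6. So r6c6=2.
Step 5. [r3c1∈{3}] r3c1 has the single candidate 3. So r3c1=3.
Step 6. [r1c5∈{1}] only 1 remains possible at r1c5, so r1c5=1.
Step 7. [r6c1∈{4}] r6c1 has the single candidate 4 ⇒ r6c1=4.
Step 8. [r6c5∈{3}] r6c5's peers cover all but 3 ⇒ r6c5=3.
Step 9. [r5c2∈{3}] only 3 remains possible at r5c2 ⇒ r5c2=3.
Step 10. [r5c6∈{1}] r5c6's peers cover all but 1. So r5c6=1.
Step 11. [r2c6∈{6}] r2c6 has the single candidate 6. So r2c6=6.
Step 12. [r1c6∈{4}] nothing but 4 survives at r1c6. So r1c6=4.
Step 13. [r4c4∈{2}] r4c4 has the single candidate 2 ⇒ r4c4=2.
Step 14. [r3c6∈{5}] r3c6's peers cover all but 5. So r3c6=5.
Step 15. [r1c3∈{3}] nothing but 3 survives at r1c3 ⇒ r1c3=3.
Step 16. [r2c2∈{5}] r2c2's peers cover all but 5, so r2c2=5.
Step 17. [r1c1∈{2}] r1c1's peers cover all but 2. So r1c1=2.
Step 18. [r6c4∈{6}] r6c4 is down to just 6, so r6c4=6.

Answer: 2 6 3 5 1 4 / 1 5 4 3 2 6 / 3 2 6 1 4 5 / 5 4 1 2 6 3 / 6 3 2 4 5 1 / 4 1 5 6 3 2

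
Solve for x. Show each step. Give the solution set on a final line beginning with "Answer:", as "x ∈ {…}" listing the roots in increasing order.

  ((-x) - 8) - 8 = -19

Step 1. [((-x) - 8) - 8 = -19] add 8: x sits inside (… - 8). So sub: (-x) - 8 = -11.
Step 2. [(-x) - 8 = -11] add 8: x sits inside (… - 8) ⇒ sub: -x = -3.
Step 3. [-x = -3] leading − — multiply by −1 ⇒ neg: x = 3.

Answer: x ∈ {3}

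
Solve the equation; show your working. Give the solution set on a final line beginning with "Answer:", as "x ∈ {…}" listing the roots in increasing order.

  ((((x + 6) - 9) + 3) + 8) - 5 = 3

Step 1. [((((x + 6) - 9) + 3) + 8) - 5 = 3] add 5: x sits inside (… - 5), so sub: (((x + 6) - 9) + 3) + 8 = 8.
Step 2. [(((x + 6) - 9) + 3) + 8 = 8] peel the +8: subtract 8 from each side, so sub: ((x + 6) - 9) + 3 = 0.
Step 3. [((x + 6) - 9) + 3 = 0] +3 is outermost — subtract 3 both sides. So sub: (x + 6) - 9 = -3.
Step 4. [(x + 6) - 9 = -3] the outer -9 inverts by adding 9 ⇒ sub: x + 6 = 6.
Step 5. [x + 6 = 6] subtract 6: x sits inside (… + 6), so sub: x = 0.

Answer: x ∈ {0}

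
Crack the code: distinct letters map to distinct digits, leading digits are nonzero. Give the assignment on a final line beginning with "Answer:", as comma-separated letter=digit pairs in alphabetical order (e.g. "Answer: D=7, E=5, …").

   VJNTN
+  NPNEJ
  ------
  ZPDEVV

Step 1. [col 1: N + J ≡ V (mod 10)] several values work for V in column 1 (N + J ≡ V (mod 10), carry-in 0); try V=5. So V=5.
Step 2. [col 1: N + J ≡ V (mod 10)] column 1 (N + J ≡ V (mod 10), carry-in 0) doesn't pin N yet; pick N=7 and continue, so N=7.
Step 3. [col 1: N + J ≡ V (mod 10)] column 1 reads N+J+carry(0)=V with N=7, V=5; with digits 5,7 already taken and all letters distinct, the only value for J is 8 ⇒ J=8.
Step 4. [col 2: T + E ≡ V (mod 10)] several values work for T in column 2 (T + E ≡ V (mod 10), carry-in 1); try T=0 ⇒ T=0.
Step 5. [col 2: T + E ≡ V (mod 10)] column 2: given T=0, V=5, carry-in 1, and digits 0,5,7,8 already taken and all letters distinct, T+E≡V (mod 10) forces E=4, so E=4.
Step 6. [col 4: J + P ≡ D (mod 10)] column 4 (J + P ≡ D (mod 10), carry-in 1) doesn't pin D yet; pick D=2 and continue ⇒ D=2.
Step 7. [Z] the sum has 6 digits but both addends have 5; that extra leading digit Z is the final carry, namely 1, so Z=1.
Step 8. [col 4: J + P ≡ D (mod 10)] column 4: given J=8, D=2, carry-in 1, and digits 0,1,2,4,5,7,8 already taken and all letters distinct, J+P≡D (mod 10) forces P=3 ⇒ P=3.

Answer: D=2, E=4, J=8, N=7, P=3, T=0, V=5, Z=1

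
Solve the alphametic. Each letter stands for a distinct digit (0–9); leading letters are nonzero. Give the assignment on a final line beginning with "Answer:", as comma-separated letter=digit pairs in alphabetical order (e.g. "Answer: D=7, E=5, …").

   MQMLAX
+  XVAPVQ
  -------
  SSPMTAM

Step 1. [col 1: X + Q ≡ M (mod 10)] column 1 (X + Q ≡ M (mod 10), carry-in 0) doesn't pin M yet; pick M=3 and continue ⇒ M=3.
Step 2. [col 1: X + Q ≡ M (mod 10)] column 1 (X + Q ≡ M (mod 10), carry-in 0) doesn't pin Q yet; pick Q=6 and continue ⇒ Q=6.
Step 3. [S] adding two 6-digit numbers gives at most 6+1 digits, and here it does — S is that final carry and must be 1. So S=1.
Step 4. [col 1: X + Q ≡ M (mod 10)] column 1: given Q=6, M=3, carry-in 0, and digits 1,3,6 already taken and all letters distinct, X+Q≡M (mod 10) forces X=7. So X=7.
Step 5. [col 2: A + V ≡ A (mod 10)] column 2 reads A+V+carry(1)=A with nothing yet; with digits 1,3,6,7 already taken and all letters distinct, the only value for V is 9 ⇒ V=9.
Step 6. [col 2: A + V ≡ A (mod 10)] A=0 is one option consistent with column 2 (A + V ≡ A (mod 10), carry-in 1) — take it ⇒ A=0.
Step 7. [col 3: L + P ≡ T (mod 10)] P=5 is one option consistent with column 3 (L + P ≡ T (mod 10), carry-in 1) — take it, so P=5.
Step 8. [col 3: L + P ≡ T (mod 10)] column 3 (L + P ≡ T (mod 10), carry-in 1) doesn't pin L yet; pick L=2 and continue, so L=2.
Step 9. [col 3: L + P ≡ T (mod 10)] in column 3 we have L+P≡T with carry-in 1; given L=2, P=5 and digits 0,1,2,3,5,6,7,9 already taken and all letters distinct, that pins T to 8, so T=8.

Answer: A=0, L=2, M=3, P=5, Q=6, S=1, T=8, V=9, X=7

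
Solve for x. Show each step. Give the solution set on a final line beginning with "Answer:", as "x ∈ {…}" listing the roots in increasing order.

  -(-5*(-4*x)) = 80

Step 1. [-(-5*(-4*x)) = 80] leading − — multiply by −1 ⇒ neg: -5*(-4*x) = -80.
Step 2. [-5*(-4*x) = -80] divide by the outer -5. So div: -4*x = 16.
Step 3. [-4*x = 16] leading coefficient -4: divide by -4, so div: x = -4.

Answer: x ∈ {-4}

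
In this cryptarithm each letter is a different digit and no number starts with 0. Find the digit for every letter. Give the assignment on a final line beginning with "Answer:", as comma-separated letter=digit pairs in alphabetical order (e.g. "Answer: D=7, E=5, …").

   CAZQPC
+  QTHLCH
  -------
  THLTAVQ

Step 1. [T] the sum has 7 digits but both addends have 6; that extra leading digit T is the final carry, namely 1, so T=1.
Step 2. [col 1: C + H ≡ Q (mod 10)] column 1 (C + H ≡ Q (mod 10), carry-in 0) doesn't pin Q yet; pick Q=8 and continue, so Q=8.
Step 3. [col 1: C + H ≡ Q (mod 10)] column 1 (C + H ≡ Q (mod 10), carry-in 0) doesn't pin H yet; pick H=3 and continue ⇒ H=3.
Step 4. [col 1: C + H ≡ Q (mod 10)] from column 1 (H=3, Q=8, carry-in 0, digits 1,3,8 already taken and all letters distinct): C must equal 5, so C=5.
Step 5. [col 2: P + C ≡ V (mod 10)] V=9 is one option consistent with column 2 (P + C ≡ V (mod 10), carry-in 0) — take it, so V=9.
Step 6. [col 2: P + C ≡ V (mod 10)] in column 2 we have P+C≡V with carry-in 0; given C=5, V=9 and digits 1,3,5,8,9 already taken and all letters distinct, that pins P to 4, so P=4.
Step 7. [col 3: Q + L ≡ A (mod 10)] from column 3 (Q=8, carry-in 0, digits 1,3,4,5,8,9 already taken and all letters distinct): A must equal 0 ⇒ A=0.
Step 8. [col 3: Q + L ≡ A (mod 10)] from column 3 (Q=8, A=0, carry-in 0, digits 0,1,3,4,5,8,9 already taken and all letters distinct): L must equal 2. So L=2.
Step 9. [col 4: Z + H ≡ T (mod 10)] in column 4 we have Z+H≡T with carry-in 1; given H=3, T=1 and digits 0,1,2,3,4,5,8,9 already taken and all letters distinct, that pins Z to 7. So Z=7.

Answer: A=0, C=5, H=3, L=2, P=4, Q=8, T=1, V=9, Z=7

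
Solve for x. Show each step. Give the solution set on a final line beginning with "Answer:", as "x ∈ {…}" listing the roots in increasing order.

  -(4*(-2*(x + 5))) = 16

Step 1. [-(4*(-2*(x + 5))) = 16] LHS negated; negate both sides ⇒ neg: 4*(-2*(x + 5)) = -16.
Step 2. [4*(-2*(x + 5)) = -16] LHS = 4·(…); ÷4 both sides. So div: -2*(x + 5) = -4.
Step 3. [-2*(x + 5) = -4] LHS = -2·(…); ÷-2 both sides ⇒ div: x + 5 = 2.
Step 4. [x + 5 = 2] subtract 5: x sits inside (… + 5). So sub: x = -3.

Answer: x ∈ {-3}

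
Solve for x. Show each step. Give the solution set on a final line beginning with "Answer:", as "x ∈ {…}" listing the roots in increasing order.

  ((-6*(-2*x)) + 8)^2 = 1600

Step 1. [((-6*(-2*x)) + 8)^2 = 1600] √ both sides: 1600 ≥ 0 gives two branches ⇒ sqrt: (-6*(-2*x)) + 8 = 40 or -40.
Step 2. [(-6*(-2*x)) + 8 = 40 or -40] the outer +8 inverts by subtracting 8. So sub: -6*(-2*x) = 32 or -48.
Step 3. [-6*(-2*x) = 32 or -48] leading coefficient -6: divide by -6. So div: -2*x = -16/3 or 8.
Step 4. [-2*x = -16/3 or 8] LHS = -2·(…); ÷-2 both sides, so div: x = 8/3 or -4.

Answer: x ∈ {-4, 8/3}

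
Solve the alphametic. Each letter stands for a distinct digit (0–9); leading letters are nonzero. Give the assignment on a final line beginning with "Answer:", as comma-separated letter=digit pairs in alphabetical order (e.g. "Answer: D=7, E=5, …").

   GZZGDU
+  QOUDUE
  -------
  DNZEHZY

Step 1. [col 1: U + E ≡ Y (mod 10)] several values work for U in column 1 (U + E ≡ Y (mod 10), carry-in 0); try U=2, so U=2.
Step 2. [D] adding two 6-digit numbers gives at most 6+1 digits, and here it does — D is that final carry and must be 1. So D=1.
Step 3. [col 1: U + E ≡ Y (mod 10)] column 1 (U + E ≡ Y (mod 10), carry-in 0) doesn't pin Y yet; pick Y=7 and continue ⇒ Y=7.
Step 4. [col 1: U + E ≡ Y (mod 10)] column 1 reads U+E+carry(0)=Y with U=2, Y=7; with digits 1,2,7 already taken and all letters distinct, the only value for E is 5. So E=5.
Step 5. [col 2: D + U ≡ Z (mod 10)] column 2 reads D+U+carry(0)=Z with D=1, U=2; with digits 1,2,5,7 already taken and all letters distinct, the only value for Z is 3. So Z=3.
Step 6. [col 3: G + D ≡ H (mod 10)] several values work for H in column 3 (G + D ≡ H (mod 10), carry-in 0); try H=9. So H=9.
Step 7. [col 3: G + D ≡ H (mod 10)] column 3: given D=1, H=9, carry-in 0, and digits 1,2,3,5,7,9 already taken and all letters distinct, G+D≡H (mod 10) forces G=8 ⇒ G=8.
Step 8. [col 5: Z + O ≡ Z (mod 10)] column 5: given Z=3, carry-in 0, and digits 1,2,3,5,7,8,9 already taken and all letters distinct, Z+O≡Z (mod 10) forces O=0 ⇒ O=0.
Step 9. [col 6: G + Q ≡ N (mod 10)] column 6 reads G+Q+carry(0)=N with G=8; with digits 0,1,2,3,5,7,8,9 already taken and all letters distinct, the only value for N is 4 ⇒ N=4.
Step 10. [col 6: G + Q ≡ N (mod 10)] column 6 reads G+Q+carry(0)=N with G=8, N=4; with digits 0,1,2,3,4,5,7,8,9 already taken and all letters distinct, the only value for Q is 6. So Q=6.

Answer: D=1, E=5, G=8, H=9, N=4, O=0, Q=6, U=2, Y=7, Z=3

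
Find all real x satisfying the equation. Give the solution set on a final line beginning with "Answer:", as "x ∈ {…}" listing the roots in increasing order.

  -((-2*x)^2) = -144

Step 1. [-((-2*x)^2) = -144] leading − — multiply by −1 ⇒ neg: (-2*x)^2 = 144.
Step 2. [(-2*x)^2 = 144] 144 ≥ 0, LHS is (·)² — take ±√. So sqrt: -2*x = 12 or -12.
Step 3. [-2*x = 12 or -12] -2·(inner) — divide through by -2. So div: x = -6 or 6.

Answer: x ∈ {-6, 6}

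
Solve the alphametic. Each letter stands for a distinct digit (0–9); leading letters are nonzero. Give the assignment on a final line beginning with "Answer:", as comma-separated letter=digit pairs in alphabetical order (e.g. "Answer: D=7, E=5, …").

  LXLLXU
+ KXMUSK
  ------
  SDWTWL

Step 1. [col 1: U + K ≡ L (mod 10)] several values work for K in column 1 (U + K ≡ L (mod 10), carry-in 0); try K=3. So K=3.
Step 2. [col 1: U + K ≡ L (mod 10)] column 1 (U + K ≡ L (mod 10), carry-in 0) doesn't pin U yet; pick U=2 and continue, so U=2.
Step 3. [col 1: U + K ≡ L (mod 10)] in column 1 we have U+K≡L with carry-in 0; given U=2, K=3 and digits 2,3 already taken and all letters distinct, that pins L to 5, so L=5.
Step 4. [col 2: X + S ≡ W (mod 10)] W=6 is one option consistent with column 2 (X + S ≡ W (mod 10), carry-in 0) — take it. So W=6.
Step 5. [col 2: X + S ≡ W (mod 10)] no forcing yet in column 2 (carry-in 0); X=7 is free and consistent — try it, so X=7.
Step 6. [col 2: X + S ≡ W (mod 10)] from column 2 (X=7, W=6, carry-in 0, digits 2,3,5,6,7 already taken and all letters distinct): S must equal 9. So S=9.
Step 7. [col 3: L + U ≡ T (mod 10)] in column 3 we have L+U≡T with carry-in 1; given L=5, U=2 and digits 2,3,5,6,7,9 already taken and all letters distinct, that pins T to 8. So T=8.
Step 8. [col 4: L + M ≡ W (mod 10)] column 4: given L=5, W=6, carry-in 0, and digits 2,3,5,6,7,8,9 already taken and all letters distinct, L+M≡W (mod 10) forces M=1, so M=1.
Step 9. [col 5: X + X ≡ D (mod 10)] column 5: given X=7, carry-in 0, and digits 1,2,3,5,6,7,8,9 already taken and all letters distinct, X+X≡D (mod 10) forces D=4, so D=4.

Answer: D=4, K=3, L=5, M=1, S=9, T=8, U=2, W=6, X=7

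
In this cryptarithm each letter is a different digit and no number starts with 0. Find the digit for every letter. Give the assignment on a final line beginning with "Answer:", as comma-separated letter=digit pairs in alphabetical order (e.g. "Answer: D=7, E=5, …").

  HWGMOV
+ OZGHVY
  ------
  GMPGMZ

Step 1. [col 1: V + Y ≡ Z (mod 10)] several values work for V in column 1 (V + Y ≡ Z (mod 10), carry-in 0); try V=1, so V=1.
Step 2. [col 1: V + Y ≡ Z (mod 10)] column 1 (V + Y ≡ Z (mod 10), carry-in 0) doesn't pin Z yet; pick Z=5 and continue. So Z=5.
Step 3. [col 1: V + Y ≡ Z (mod 10)] in column 1 we have V+Y≡Z with carry-in 0; given V=1, Z=5 and digits 1,5 already taken and all letters distinct, that pins Y to 4 ⇒ Y=4.
Step 4. [col 2: O + V ≡ M (mod 10)] column 2 (O + V ≡ M (mod 10), carry-in 0) doesn't pin M yet; pick M=3 and continue ⇒ M=3.
Step 5. [col 2: O + V ≡ M (mod 10)] column 2: given V=1, M=3, carry-in 0, and digits 1,3,4,5 already taken and all letters distinct, O+V≡M (mod 10) forces O=2 ⇒ O=2.
Step 6. [col 3: M + H ≡ G (mod 10)] H=6 is one option consistent with column 3 (M + H ≡ G (mod 10), carry-in 0) — take it ⇒ H=6.
Step 7. [col 3: M + H ≡ G (mod 10)] column 3 reads M+H+carry(0)=G with M=3, H=6; with digits 1,2,3,4,5,6 already taken and all letters distinct, the only value for G is 9. So G=9.
Step 8. [col 4: G + G ≡ P (mod 10)] from column 4 (G=9, carry-in 0, digits 1,2,3,4,5,6,9 already taken and all letters distinct): P must equal 8, so P=8.
Step 9. [col 5: W + Z ≡ M (mod 10)] column 5: given Z=5, M=3, carry-in 1, and digits 1,2,3,4,5,6,8,9 already taken and all letters distinct, W+Z≡M (mod 10) forces W=7, so W=7.

Answer: G=9, H=6, M=3, O=2, P=8, V=1, W=7, Y=4, Z=5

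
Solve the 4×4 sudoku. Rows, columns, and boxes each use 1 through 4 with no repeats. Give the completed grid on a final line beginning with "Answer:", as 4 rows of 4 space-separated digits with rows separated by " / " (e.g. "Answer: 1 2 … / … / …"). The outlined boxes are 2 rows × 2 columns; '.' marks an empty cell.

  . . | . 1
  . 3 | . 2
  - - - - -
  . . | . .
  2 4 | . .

Step 1. [r3c1∈{1,3}] col 1 places 3 nowhere but r3c1, so r3c1=3.
Step 2. [r2c3∈{4}] r2c3's peers cover all but 4. So r2c3=4.
Step 3. [r4c3∈{1,3}] across row 4, 1 lands solely at r4c3 ⇒ r4c3=1.
Step 4. [r1c3∈{3}] r1c3's peers cover all but 3. So r1c3=3.
Step 5. [r4c4∈{3}] r4c4 has the single candidate 3 ⇒ r4c4=3.
Step 6. [r3c3∈{2}] r3c3 has the single candidate 2, so r3c3=2.
Step 7. [r3c2∈{1}] r3c2's peers cover all but 1. So r3c2=1.
Step 8. [r3c4∈{4}] r3c4 has the single candidate 4, so r3c4=4.
Step 9. [r1c1∈{4}] only 4 remains possible at r1c1 ⇒ r1c1=4.
Step 10. [r2c1∈{1}] nothing but 1 survives at r2c1. So r2c1=1.
Step 11. [r1c2∈{2}] nothing but 2 survives at r1c2, so r1c2=2.

Answer: 4 2 3 1 / 1 3 4 2 / 3 1 2 4 / 2 4 1 3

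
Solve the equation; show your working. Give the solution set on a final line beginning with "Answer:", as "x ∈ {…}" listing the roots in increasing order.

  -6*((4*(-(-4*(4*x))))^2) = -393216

Step 1. [-6*((4*(-(-4*(4*x))))^2) = -393216] leading coefficient -6: divide by -6. So div: (4*(-(-4*(4*x))))^2 = 65536.
Step 2. [(4*(-(-4*(4*x))))^2 = 65536] √ both sides: 65536 ≥ 0 gives two branches. So sqrt: 4*(-(-4*(4*x))) = 256 or -256.
Step 3. [4*(-(-4*(4*x))) = 256 or -256] leading coefficient 4: divide by 4, so div: -(-4*(4*x)) = 64 or -64.
Step 4. [-(-4*(4*x)) = 64 or -64] LHS negated; negate both sides, so neg: -4*(4*x) = -64 or 64.
Step 5. [-4*(4*x) = -64 or 64] leading coefficient -4: divide by -4. So div: 4*x = 16 or -16.
Step 6. [4*x = 16 or -16] 4 out front; divide by 4. So div: x = 4 or -4.

Answer: x ∈ {-4, 4}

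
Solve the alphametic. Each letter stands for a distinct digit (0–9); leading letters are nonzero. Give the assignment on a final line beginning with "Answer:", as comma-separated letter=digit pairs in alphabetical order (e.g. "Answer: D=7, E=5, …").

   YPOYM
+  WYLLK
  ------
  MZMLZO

Step 1. [col 1: M + K ≡ O (mod 10)] several values work for M in column 1 (M + K ≡ O (mod 10), carry-in 0); try M=1 ⇒ M=1.
Step 2. [col 1: M + K ≡ O (mod 10)] K=8 is one option consistent with column 1 (M + K ≡ O (mod 10), carry-in 0) — take it. So K=8.
Step 3. [col 1: M + K ≡ O (mod 10)] in column 1 we have M+K≡O with carry-in 0; given M=1, K=8 and digits 1,8 already taken and all letters distinct, that pins O to 9, so O=9.
Step 4. [col 2: Y + L ≡ Z (mod 10)] column 2 (Y + L ≡ Z (mod 10), carry-in 0) doesn't pin Z yet; pick Z=2 and continue, so Z=2.
Step 5. [col 2: Y + L ≡ Z (mod 10)] column 2 (Y + L ≡ Z (mod 10), carry-in 0) doesn't pin Y yet; pick Y=7 and continue ⇒ Y=7.
Step 6. [col 2: Y + L ≡ Z (mod 10)] column 2 reads Y+L+carry(0)=Z with Y=7, Z=2; with digits 1,2,7,8,9 already taken and all letters distinct, the only value for L is 5 ⇒ L=5.
Step 7. [col 4: P + Y ≡ M (mod 10)] from column 4 (Y=7, M=1, carry-in 1, digits 1,2,5,7,8,9 already taken and all letters distinct): P must equal 3. So P=3.
Step 8. [col 5: Y + W ≡ Z (mod 10)] column 5: given Y=7, Z=2, carry-in 1, and digits 1,2,3,5,7,8,9 already taken and all letters distinct, Y+W≡Z (mod 10) forces W=4, so W=4.

Answer: K=8, L=5, M=1, O=9, P=3, W=4, Y=7, Z=2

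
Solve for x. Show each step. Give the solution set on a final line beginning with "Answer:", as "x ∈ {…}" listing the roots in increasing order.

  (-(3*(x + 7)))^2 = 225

Step 1. [(-(3*(x + 7)))^2 = 225] LHS squared, RHS 225 ≥ 0: apply √ (±). So sqrt: -(3*(x + 7)) = 15 or -15.
Step 2. [-(3*(x + 7)) = 15 or -15] LHS negated; negate both sides ⇒ neg: 3*(x + 7) = -15 or 15.
Step 3. [3*(x + 7) = -15 or 15] leading coefficient 3: divide by 3. So div: x + 7 = -5 or 5.
Step 4. [x + 7 = -5 or 5] peel the +7: subtract 7 from each side. So sub: x = -12 or -2.

Answer: x ∈ {-12, -2}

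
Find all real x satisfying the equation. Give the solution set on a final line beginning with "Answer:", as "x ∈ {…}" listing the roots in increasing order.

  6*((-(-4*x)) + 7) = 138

Step 1. [6*((-(-4*x)) + 7) = 138] divide by the outer 6 ⇒ div: (-(-4*x)) + 7 = 23.
Step 2. [(-(-4*x)) + 7 = 23] the outer +7 inverts by subtracting 7 ⇒ sub: -(-4*x) = 16.
Step 3. [-(-4*x) = 16] flip signs both sides ⇒ neg: -4*x = -16.
Step 4. [-4*x = -16] -4·(inner) — divide through by -4, so div: x = 4.

Answer: x ∈ {4}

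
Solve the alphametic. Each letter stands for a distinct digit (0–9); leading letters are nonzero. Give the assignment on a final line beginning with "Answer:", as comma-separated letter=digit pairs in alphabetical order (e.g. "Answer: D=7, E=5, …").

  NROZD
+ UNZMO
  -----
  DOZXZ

Step 1. [col 1: D + O ≡ Z (mod 10)] Z=6 is one option consistent with column 1 (D + O ≡ Z (mod 10), carry-in 0) — take it, so Z=6.
Step 2. [col 1: D + O ≡ Z (mod 10)] column 1 (D + O ≡ Z (mod 10), carry-in 0) doesn't pin D yet; pick D=7 and continue. So D=7.
Step 3. [col 1: D + O ≡ Z (mod 10)] from column 1 (D=7, Z=6, carry-in 0, digits 6,7 already taken and all letters distinct): O must equal 9 ⇒ O=9.
Step 4. [col 2: Z + M ≡ X (mod 10)] several values work for M in column 2 (Z + M ≡ X (mod 10), carry-in 1); try M=4, so M=4.
Step 5. [col 2: Z + M ≡ X (mod 10)] from column 2 (Z=6, M=4, carry-in 1, digits 4,6,7,9 already taken and all letters distinct): X must equal 1, so X=1.
Step 6. [col 4: R + N ≡ O (mod 10)] several values work for R in column 4 (R + N ≡ O (mod 10), carry-in 1); try R=3, so R=3.
Step 7. [col 4: R + N ≡ O (mod 10)] in column 4 we have R+N≡O with carry-in 1; given R=3, O=9 and digits 1,3,4,6,7,9 already taken and all letters distinct, that pins N to 5 ⇒ N=5.
Step 8. [col 5: N + U ≡ D (mod 10)] column 5: given N=5, D=7, carry-in 0, and digits 1,3,4,5,6,7,9 already taken and all letters distinct, N+U≡D (mod 10) forces U=2, so U=2.

Answer: D=7, M=4, N=5, O=9, R=3, U=2, X=1, Z=6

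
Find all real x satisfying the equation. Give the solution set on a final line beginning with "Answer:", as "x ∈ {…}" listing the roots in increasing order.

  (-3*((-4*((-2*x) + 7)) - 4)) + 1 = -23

Step 1. [(-3*((-4*((-2*x) + 7)) - 4)) + 1 = -23] +1 is outermost — subtract 1 both sides, so sub: -3*((-4*((-2*x) + 7)) - 4) = -24.
Step 2. [-3*((-4*((-2*x) + 7)) - 4) = -24] divide by the outer -3, so div: (-4*((-2*x) + 7)) - 4 = 8.
Step 3. [(-4*((-2*x) + 7)) - 4 = 8] common factor -4 (LHS and 8) — divide through ⇒ factor: ((-2*x) + 7) + 1 = -2.
Step 4. [((-2*x) + 7) + 1 = -2] +1 is outermost — subtract 1 both sides ⇒ sub: (-2*x) + 7 = -3.
Step 5. [(-2*x) + 7 = -3] subtract 7: x sits inside (… + 7), so sub: -2*x = -10.
Step 6. [-2*x = -10] -2 out front; divide by -2, so div: x = 5.

Answer: x ∈ {5}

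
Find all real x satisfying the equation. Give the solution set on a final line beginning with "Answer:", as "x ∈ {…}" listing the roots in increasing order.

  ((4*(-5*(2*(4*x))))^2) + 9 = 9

Step 1. [((4*(-5*(2*(4*x))))^2) + 9 = 9] peel the +9: subtract 9 from each side ⇒ sub: (4*(-5*(2*(4*x))))^2 = 0.
Step 2. [(4*(-5*(2*(4*x))))^2 = 0] 0 ≥ 0, LHS is (·)² — take ±√, so sqrt: 4*(-5*(2*(4*x))) = 0.
Step 3. [4*(-5*(2*(4*x))) = 0] 4·(inner) — divide through by 4. So div: -5*(2*(4*x)) = 0.
Step 4. [-5*(2*(4*x)) = 0] LHS = -5·(…); ÷-5 both sides. So div: 2*(4*x) = 0.
Step 5. [2*(4*x) = 0] divide by the outer 2. So div: 4*x = 0.
Step 6. [4*x = 0] 4 out front; divide by 4. So div: x = 0.

Answer: x ∈ {0}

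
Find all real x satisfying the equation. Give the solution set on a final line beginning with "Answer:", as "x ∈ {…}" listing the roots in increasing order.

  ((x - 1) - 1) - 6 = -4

Step 1. [((x - 1) - 1) - 6 = -4] -6 is outermost — add 6 both sides. So sub: (x - 1) - 1 = 2.
Step 2. [(x - 1) - 1 = 2] add 1: x sits inside (… - 1) ⇒ sub: x - 1 = 3.
Step 3. [x - 1 = 3] add 1: x sits inside (… - 1), so sub: x = 4.

Answer: x ∈ {4}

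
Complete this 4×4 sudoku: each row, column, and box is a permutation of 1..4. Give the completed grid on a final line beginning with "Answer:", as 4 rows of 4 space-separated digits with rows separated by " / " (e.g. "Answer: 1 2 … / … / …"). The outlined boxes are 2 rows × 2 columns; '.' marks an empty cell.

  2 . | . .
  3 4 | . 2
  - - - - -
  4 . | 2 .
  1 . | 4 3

Step 1. [r2c3∈{1}] nothing but 1 survives at r2c3 ⇒ r2c3=1.
Step 2. [r1c4∈{4}] only 4 remains possible at r1c4 ⇒ r1c4=4.
Step 3. [r3c2∈{3}] r3c2 is down to just 3. So r3c2=3.
Step 4. [r3c4∈{1}] nothing but 1 survives at r3c4, so r3c4=1.
Step 5. [r1c2∈{1}] nothing but 1 survives at r1c2, so r1c2=1.
Step 6. [r4c2∈{2}] r4c2's peers cover all but 2, so r4c2=2.
Step 7. [r1c3∈{3}] nothing but 3 survives at r1c3. So r1c3=3.

Answer: 2 1 3 4 / 3 4 1 2 / 4 3 2 1 / 1 2 4 3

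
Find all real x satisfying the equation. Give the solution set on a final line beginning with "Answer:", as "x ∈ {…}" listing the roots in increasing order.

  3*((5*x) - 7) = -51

Step 1. [3*((5*x) - 7) = -51] leading coefficient 3: divide by 3, so div: (5*x) - 7 = -17.
Step 2. [(5*x) - 7 = -17] -7 is outermost — add 7 both sides ⇒ sub: 5*x = -10.
Step 3. [5*x = -10] 5·(inner) — divide through by 5 ⇒ div: x = -2.

Answer: x ∈ {-2}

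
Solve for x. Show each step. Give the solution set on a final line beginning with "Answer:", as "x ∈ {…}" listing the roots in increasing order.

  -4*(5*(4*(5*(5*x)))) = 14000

Step 1. [-4*(5*(4*(5*(5*x)))) = 14000] divide by the outer -4. So div: 5*(4*(5*(5*x))) = -3500.
Step 2. [5*(4*(5*(5*x))) = -3500] leading coefficient 5: divide by 5, so div: 4*(5*(5*x)) = -700.
Step 3. [4*(5*(5*x)) = -700] leading coefficient 4: divide by 4 ⇒ div: 5*(5*x) = -175.
Step 4. [5*(5*x) = -175] divide by the outer 5. So div: 5*x = -35.
Step 5. [5*x = -35] divide by the outer 5. So div: x = -7.

Answer: x ∈ {-7}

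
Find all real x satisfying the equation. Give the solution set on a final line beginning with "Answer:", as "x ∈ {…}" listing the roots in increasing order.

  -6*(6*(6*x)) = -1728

Step 1. [-6*(6*(6*x)) = -1728] leading coefficient -6: divide by -6. So div: 6*(6*x) = 288.
Step 2. [6*(6*x) = 288] 6 out front; divide by 6, so div: 6*x = 48.
Step 3. [6*x = 48] leading coefficient 6: divide by 6. So div: x = 8.

Answer: x ∈ {8}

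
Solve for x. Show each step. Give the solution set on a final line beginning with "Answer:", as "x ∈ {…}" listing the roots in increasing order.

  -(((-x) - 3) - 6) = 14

Step 1. [-(((-x) - 3) - 6) = 14] flip signs both sides ⇒ neg: ((-x) - 3) - 6 = -14.
Step 2. [((-x) - 3) - 6 = -14] 6 comes off first (add 6). So sub: (-x) - 3 = -8.
Step 3. [(-x) - 3 = -8] 3 comes off first (add 3). So sub: -x = -5.
Step 4. [-x = -5] LHS negated; negate both sides, so neg: x = 5.

Answer: x ∈ {5}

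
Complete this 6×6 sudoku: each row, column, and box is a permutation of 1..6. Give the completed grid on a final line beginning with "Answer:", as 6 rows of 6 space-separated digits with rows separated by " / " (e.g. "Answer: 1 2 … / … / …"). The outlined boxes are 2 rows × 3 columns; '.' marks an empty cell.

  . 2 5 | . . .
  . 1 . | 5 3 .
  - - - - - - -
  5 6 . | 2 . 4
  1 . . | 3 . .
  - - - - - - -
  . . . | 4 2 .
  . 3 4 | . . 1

Step 1. [r1c6∈{6}] nothing but 6 survives at r1c6. So r1c6=6.
Step 2. [r6c5∈{5,6}] across row 6, 5 lands solely at r6c5. So r6c5=5.
Step 3. [r5c1∈{6}] nothing but 6 survives at r5c1 ⇒ r5c1=6.
Step 4. [r1c5∈{1,4}] r1c5 is the only open cell in col 5 admitting 4, so r1c5=4.
Step 5. [r3c5∈{1}] nothing but 1 survives at r3c5 ⇒ r3c5=1.
Step 6. [r3c3∈{3}] r3c3 is down to just 3 ⇒ r3c3=3.
Step 7. [r4c2∈{4}] nothing but 4 survives at r4c2. So r4c2=4.
Step 8. [r4c6∈{5}] nothing but 5 survives at r4c6. So r4c6=5.
Step 9. [r6c4∈{6}] r6c4 is down to just 6 ⇒ r6c4=6.
Step 10. [r4c5∈{6}] r4c5 has the single candidate 6. So r4c5=6.
Step 11. [r5c2∈{5}] r5c2 is down to just 5. So r5c2=5.
Step 12. [r4c3∈{2}] r4c3 has the single candidate 2 ⇒ r4c3=2.
Step 13. [r1c1∈{3}] r1c1 is down to just 3, so r1c1=3.
Step 14. [r5c6∈{3}] only 3 remains possible at r5c6, so r5c6=3.
Step 15. [r1c4∈{1}] only 1 remains possible at r1c4, so r1c4=1.
Step 16. [r6c1∈{2}] r6c1 has the single candidate 2, so r6c1=2.
Step 17. [r5c3∈{1}] only 1 remains possible at r5c3, so r5c3=1.
Step 18. [r2c1∈{4}] only 4 remains possible at r2c1. So r2c1=4.
Step 19. [r2c6∈{2}] r2c6 is down to just 2, so r2c6=2.
Step 20. [r2c3∈{6}] only 6 remains possible at r2c3, so r2c3=6.

Answer: 3 2 5 1 4 6 / 4 1 6 5 3 2 / 5 6 3 2 1 4 / 1 4 2 3 6 5 / 6 5 1 4 2 3 / 2 3 4 6 5 1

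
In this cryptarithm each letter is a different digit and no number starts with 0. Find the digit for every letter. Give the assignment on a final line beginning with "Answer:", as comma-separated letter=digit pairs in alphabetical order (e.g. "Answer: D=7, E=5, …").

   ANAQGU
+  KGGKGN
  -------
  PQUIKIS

Step 1. [col 1: U + N ≡ S (mod 10)] several values work for S in column 1 (U + N ≡ S (mod 10), carry-in 0); try S=4 ⇒ S=4.
Step 2. [col 1: U + N ≡ S (mod 10)] no forcing yet in column 1 (carry-in 0); N=6 is free and consistent — try it ⇒ N=6.
Step 3. [P] adding two 6-digit numbers gives at most 6+1 digits, and here it does — P is that final carry and must be 1 ⇒ P=1.
Step 4. [col 1: U + N ≡ S (mod 10)] in column 1 we have U+N≡S with carry-in 0; given N=6, S=4 and digits 1,4,6 already taken and all letters distinct, that pins U to 8. So U=8.
Step 5. [col 2: G + G ≡ I (mod 10)] several values work for I in column 2 (G + G ≡ I (mod 10), carry-in 1); try I=5. So I=5.
Step 6. [col 2: G + G ≡ I (mod 10)] column 2 (G + G ≡ I (mod 10), carry-in 1) doesn't pin G yet; pick G=2 and continue. So G=2.
Step 7. [col 3: Q + K ≡ K (mod 10)] from column 3 (nothing yet, carry-in 0, digits 1,2,4,5,6,8 already taken and all letters distinct): Q must equal 0 ⇒ Q=0.
Step 8. [col 3: Q + K ≡ K (mod 10)] no forcing yet in column 3 (carry-in 0); K=7 is free and consistent — try it, so K=7.
Step 9. [col 4: A + G ≡ I (mod 10)] column 4 reads A+G+carry(0)=I with G=2, I=5; with digits 0,1,2,4,5,6,7,8 already taken and all letters distinct, the only value for A is 3. So A=3.

Answer: A=3, G=2, I=5, K=7, N=6, P=1, Q=0, S=4, U=8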